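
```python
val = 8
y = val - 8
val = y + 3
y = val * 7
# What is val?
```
Trace:
  val=8
  val=8, y=0
  val=3, y=0
  val=3, y=21

Final answer: 3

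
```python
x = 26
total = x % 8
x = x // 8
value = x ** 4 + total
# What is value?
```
Trace:
  x=26
  x=26, total=2
  x=3, total=2
  x=3, total=2, value=83

Final answer: 83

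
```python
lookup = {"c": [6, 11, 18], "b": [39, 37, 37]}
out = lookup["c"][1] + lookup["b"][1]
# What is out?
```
Trace:
  lookup={'c': [6, 11, 18], 'b': [39, 37, 37]}
  lookup={'c': [6, 11, 18], 'b': [39, 37, 37]}, out=48

Final answer: 48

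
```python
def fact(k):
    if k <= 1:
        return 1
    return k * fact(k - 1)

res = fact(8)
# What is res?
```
Call trace:
fact(k=8)
  fact(k=7)
    fact(k=6)
      fact(k=5)
        fact(k=4)
          fact(k=3)
            fact(k=2)
              fact(k=1)
              -> return 1
            -> return 2
          -> return 6
        -> return 24
      -> return 120
    -> return 720
  -> return 5040
-> return 40320

Final answer: 40320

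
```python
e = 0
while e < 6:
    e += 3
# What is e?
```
Trace:
  e=0
  e=3
  e=6

Final answer: 6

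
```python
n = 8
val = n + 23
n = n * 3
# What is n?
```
Trace:
  n=8
  n=8, val=31
  n=24, val=31

Final answer: 24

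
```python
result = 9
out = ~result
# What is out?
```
Trace:
  result=9
  result=9, out=-10

Final answer: -10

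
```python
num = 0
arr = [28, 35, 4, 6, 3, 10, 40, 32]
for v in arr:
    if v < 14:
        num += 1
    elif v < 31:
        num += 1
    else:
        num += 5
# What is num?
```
Trace:
  num=0
  num=1, v=28
  num=6, v=35
  num=7, v=4
  num=8, v=6
  num=9, v=3
  num=10, v=10
  num=15, v=40
  num=20, v=32

Final answer: 20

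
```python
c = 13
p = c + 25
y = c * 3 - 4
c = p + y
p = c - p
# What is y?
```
Trace:
  c=13
  c=13, p=38
  c=13, p=38, y=35
  c=73, p=38, y=35
  c=73, p=35, y=35

Final answer: 35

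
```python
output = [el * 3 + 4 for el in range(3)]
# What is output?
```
Trace:
  el=0
  el=1
  el=2
  output=[4, 7, 10]

Final answer: [4, 7, 10]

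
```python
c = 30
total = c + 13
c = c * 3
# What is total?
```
Trace:
  c=30
  c=30, total=43
  c=90, total=43

Final answer: 43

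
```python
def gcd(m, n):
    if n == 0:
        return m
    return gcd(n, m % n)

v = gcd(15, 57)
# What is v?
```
Call trace:
gcd(m=15, n=57)
  gcd(m=57, n=15)
    gcd(m=15, n=12)
      gcd(m=12, n=3)
        gcd(m=3, n=0)
        -> return 3
      -> return 3
    -> return 3
  -> return 3
-> return 3

Final answer: 3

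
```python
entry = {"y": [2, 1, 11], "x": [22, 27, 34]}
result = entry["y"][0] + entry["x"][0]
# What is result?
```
Trace:
  entry={'y': [2, 1, 11], 'x': [22, 27, 34]}
  entry={'y': [2, 1, 11], 'x': [22, 27, 34]}, result=24

Final answer: 24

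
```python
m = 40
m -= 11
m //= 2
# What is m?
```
Trace:
  m=40
  m=29
  m=14

Final answer: 14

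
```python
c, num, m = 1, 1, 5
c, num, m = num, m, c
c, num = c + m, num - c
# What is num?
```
Trace:
  c=1, num=1, m=5
  c=1, num=5, m=1
  c=2, num=4, m=1

Final answer: 4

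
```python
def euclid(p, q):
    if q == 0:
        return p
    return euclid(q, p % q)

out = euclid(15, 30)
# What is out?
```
Call trace:
euclid(p=15, q=30)
  euclid(p=30, q=15)
    euclid(p=15, q=0)
    -> return 15
  -> return 15
-> return 15

Final answer: 15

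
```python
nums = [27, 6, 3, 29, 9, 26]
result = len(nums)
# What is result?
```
Trace:
  nums=[27, 6, 3, 29, 9, 26]
  nums=[27, 6, 3, 29, 9, 26], result=6

Final answer: 6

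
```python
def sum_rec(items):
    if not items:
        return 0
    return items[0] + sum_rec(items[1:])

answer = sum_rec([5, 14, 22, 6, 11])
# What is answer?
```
Call trace:
sum_rec(items=[5, 14, 22, 6, 11])
  sum_rec(items=[14, 22, 6, 11])
    sum_rec(items=[22, 6, 11])
      sum_rec(items=[6, 11])
        sum_rec(items=[11])
          sum_rec(items=[])
          -> return 0
        -> return 11
      -> return 17
    -> return 39
  -> return 53
-> return 58

Final answer: 58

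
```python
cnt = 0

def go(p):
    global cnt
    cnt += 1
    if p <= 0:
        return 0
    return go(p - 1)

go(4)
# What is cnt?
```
Call trace:
go(p=4)
  go(p=3)
    go(p=2)
      go(p=1)
        go(p=0)
        -> return 0
      -> return 0
    -> return 0
  -> return 0
-> return 0

cnt is incremented once per call. go is entered once for each p = 4, 3, 2, 1, 0 (the p <= 0 call returns without recursing), i.e. 4 + 1 calls.
cnt = 5

Final answer: 5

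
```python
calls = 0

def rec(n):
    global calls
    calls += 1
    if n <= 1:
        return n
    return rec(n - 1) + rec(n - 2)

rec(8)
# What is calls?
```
Call trace (a repeated sub-call is expanded the first time; later identical calls just restate its return value):
rec(n=8)
  rec(n=7)
    rec(n=6)
      rec(n=5)
        rec(n=4)
          rec(n=3)
            rec(n=2)
              rec(n=1)
              -> return 1
              rec(n=0)
              -> return 0
            -> return 1
            rec(n=1)
            -> return 1
          -> return 2
          rec(n=2) -> return 1  (same call as traced above)
        -> return 3
        rec(n=3) -> return 2  (same call as traced above)
      -> return 5
      rec(n=4) -> return 3  (same call as traced above)
    -> return 8
    rec(n=5) -> return 5  (same call as traced above)
  -> return 13
  rec(n=6) -> return 8  (same call as traced above)
-> return 21

calls is incremented once per call, so count the calls in each subtree. Let C(n) = number of calls made by rec(n).
C(0) = C(1) = 1 (base case, no recursion); C(n) = 1 + C(n - 1) + C(n - 2) otherwise.
C(2) = 1 + C(1) + C(0) = 1 + 1 + 1 = 3
C(3) = 1 + C(2) + C(1) = 1 + 3 + 1 = 5
C(4) = 1 + C(3) + C(2) = 1 + 5 + 3 = 9
C(5) = 1 + C(4) + C(3) = 1 + 9 + 5 = 15
C(6) = 1 + C(5) + C(4) = 1 + 15 + 9 = 25
C(7) = 1 + C(6) + C(5) = 1 + 25 + 15 = 41
C(8) = 1 + C(7) + C(6) = 1 + 41 + 25 = 67
calls = C(8) = 67

Final answer: 67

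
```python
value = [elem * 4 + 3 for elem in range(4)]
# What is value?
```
Trace:
  elem=0
  elem=1
  elem=2
  elem=3
  value=[3, 7, 11, 15]

Final answer: [3, 7, 11, 15]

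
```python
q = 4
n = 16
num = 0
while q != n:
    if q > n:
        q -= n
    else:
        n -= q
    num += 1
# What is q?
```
Trace:
  q=4
  q=4, n=16
  q=4, n=16, num=0
  q=4, n=12, num=1
  q=4, n=8, num=2
  q=4, n=4, num=3

Final answer: 4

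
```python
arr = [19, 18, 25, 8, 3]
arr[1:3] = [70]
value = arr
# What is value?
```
Trace:
  arr=[19, 18, 25, 8, 3]
  arr=[19, 70, 8, 3]
  arr=[19, 70, 8, 3], value=[19, 70, 8, 3]

Final answer: [19, 70, 8, 3]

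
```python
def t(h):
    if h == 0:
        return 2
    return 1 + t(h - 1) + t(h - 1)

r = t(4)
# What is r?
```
Call trace (a repeated sub-call is expanded the first time; later identical calls just restate its return value):
t(h=4)
  t(h=3)
    t(h=2)
      t(h=1)
        t(h=0)
        -> return 2
        t(h=0)
        -> return 2
      -> return 5
      t(h=1) -> return 5  (same call as traced above)
    -> return 11
    t(h=2) -> return 11  (same call as traced above)
  -> return 23
  t(h=3) -> return 23  (same call as traced above)
-> return 47

Final answer: 47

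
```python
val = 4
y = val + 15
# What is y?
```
Trace:
  val=4
  val=4, y=19

Final answer: 19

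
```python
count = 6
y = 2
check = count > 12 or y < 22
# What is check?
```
Trace:
  count=6
  count=6, y=2
  count=6, y=2, check=True

Final answer: True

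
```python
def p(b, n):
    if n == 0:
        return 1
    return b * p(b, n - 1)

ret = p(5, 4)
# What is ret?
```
Call trace:
p(b=5, n=4)
  p(b=5, n=3)
    p(b=5, n=2)
      p(b=5, n=1)
        p(b=5, n=0)
        -> return 1
      -> return 5
    -> return 25
  -> return 125
-> return 625

Final answer: 625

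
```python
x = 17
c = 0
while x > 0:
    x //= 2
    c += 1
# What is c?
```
Trace:
  x=17
  x=17, c=0
  x=8, c=1
  x=4, c=2
  x=2, c=3
  x=1, c=4
  x=0, c=5

Final answer: 5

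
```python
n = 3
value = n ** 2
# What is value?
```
Trace:
  n=3
  n=3, value=9

Final answer: 9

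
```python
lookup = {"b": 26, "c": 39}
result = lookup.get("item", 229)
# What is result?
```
Trace:
  lookup={'b': 26, 'c': 39}
  lookup={'b': 26, 'c': 39}, result=229

Final answer: 229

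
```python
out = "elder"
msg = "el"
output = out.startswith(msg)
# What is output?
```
Trace:
  out='elder'
  out='elder', msg='el'
  out='elder', msg='el', output=True

Final answer: True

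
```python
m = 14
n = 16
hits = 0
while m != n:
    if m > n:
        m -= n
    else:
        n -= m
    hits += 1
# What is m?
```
Trace:
  m=14
  m=14, n=16
  m=14, n=16, hits=0
  m=14, n=2, hits=1
  m=12, n=2, hits=2
  m=10, n=2, hits=3
  m=8, n=2, hits=4
  m=6, n=2, hits=5
  m=4, n=2, hits=6
  m=2, n=2, hits=7

Final answer: 2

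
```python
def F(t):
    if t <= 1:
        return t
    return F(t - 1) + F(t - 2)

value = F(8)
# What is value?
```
Call trace (a repeated sub-call is expanded the first time; later identical calls just restate its return value):
F(t=8)
  F(t=7)
    F(t=6)
      F(t=5)
        F(t=4)
          F(t=3)
            F(t=2)
              F(t=1)
              -> return 1
              F(t=0)
              -> return 0
            -> return 1
            F(t=1)
            -> return 1
          -> return 2
          F(t=2) -> return 1  (same call as traced above)
        -> return 3
        F(t=3) -> return 2  (same call as traced above)
      -> return 5
      F(t=4) -> return 3  (same call as traced above)
    -> return 8
    F(t=5) -> return 5  (same call as traced above)
  -> return 13
  F(t=6) -> return 8  (same call as traced above)
-> return 21

Final answer: 21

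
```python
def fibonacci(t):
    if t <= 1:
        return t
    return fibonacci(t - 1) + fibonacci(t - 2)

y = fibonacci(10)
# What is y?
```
Call trace (a repeated sub-call is expanded the first time; later identical calls just restate its return value):
fibonacci(t=10)
  fibonacci(t=9)
    fibonacci(t=8)
      fibonacci(t=7)
        fibonacci(t=6)
          fibonacci(t=5)
            fibonacci(t=4)
              fibonacci(t=3)
                fibonacci(t=2)
                  fibonacci(t=1)
                  -> return 1
                  fibonacci(t=0)
                  -> return 0
                -> return 1
                fibonacci(t=1)
                -> return 1
              -> return 2
              fibonacci(t=2) -> return 1  (same call as traced above)
            -> return 3
            fibonacci(t=3) -> return 2  (same call as traced above)
          -> return 5
          fibonacci(t=4) -> return 3  (same call as traced above)
        -> return 8
        fibonacci(t=5) -> return 5  (same call as traced above)
      -> return 13
      fibonacci(t=6) -> return 8  (same call as traced above)
    -> return 21
    fibonacci(t=7) -> return 13  (same call as traced above)
  -> return 34
  fibonacci(t=8) -> return 21  (same call as traced above)
-> return 55

Final answer: 55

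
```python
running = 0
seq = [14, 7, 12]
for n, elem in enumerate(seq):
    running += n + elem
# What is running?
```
Trace:
  running=0
  running=14, n=0, elem=14
  running=22, n=1, elem=7
  running=36, n=2, elem=12

Final answer: 36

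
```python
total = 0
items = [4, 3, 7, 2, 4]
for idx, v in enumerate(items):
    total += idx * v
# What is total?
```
Trace:
  total=0
  total=0, idx=0, v=4
  total=3, idx=1, v=3
  total=17, idx=2, v=7
  total=23, idx=3, v=2
  total=39, idx=4, v=4

Final answer: 39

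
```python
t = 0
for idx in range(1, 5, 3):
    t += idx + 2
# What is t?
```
Trace:
  t=0
  t=3, idx=1
  t=9, idx=4

Final answer: 9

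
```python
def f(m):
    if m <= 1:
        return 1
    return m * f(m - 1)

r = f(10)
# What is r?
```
Call trace:
f(m=10)
  f(m=9)
    f(m=8)
      f(m=7)
        f(m=6)
          f(m=5)
            f(m=4)
              f(m=3)
                f(m=2)
                  f(m=1)
                  -> return 1
                -> return 2
              -> return 6
            -> return 24
          -> return 120
        -> return 720
      -> return 5040
    -> return 40320
  -> return 362880
-> return 3628800

Final answer: 3628800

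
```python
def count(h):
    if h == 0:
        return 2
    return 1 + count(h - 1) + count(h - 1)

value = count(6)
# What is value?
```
Call trace (a repeated sub-call is expanded the first time; later identical calls just restate its return value):
count(h=6)
  count(h=5)
    count(h=4)
      count(h=3)
        count(h=2)
          count(h=1)
            count(h=0)
            -> return 2
            count(h=0)
            -> return 2
          -> return 5
          count(h=1) -> return 5  (same call as traced above)
        -> return 11
        count(h=2) -> return 11  (same call as traced above)
      -> return 23
      count(h=3) -> return 23  (same call as traced above)
    -> return 47
    count(h=4) -> return 47  (same call as traced above)
  -> return 95
  count(h=5) -> return 95  (same call as traced above)
-> return 191

Final answer: 191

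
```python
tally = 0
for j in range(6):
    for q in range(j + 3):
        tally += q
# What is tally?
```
Trace:
  tally=0
  tally=0, j=0, q=0
  tally=1, j=0, q=1
  tally=3, j=0, q=2
  tally=3, j=1, q=0
  tally=4, j=1, q=1
  tally=6, j=1, q=2
  tally=9, j=1, q=3
  tally=9, j=2, q=0
  tally=10, j=2, q=1
  tally=12, j=2, q=2
  tally=15, j=2, q=3
  tally=19, j=2, q=4
  tally=19, j=3, q=0
  tally=20, j=3, q=1
  tally=22, j=3, q=2
  tally=25, j=3, q=3
  tally=29, j=3, q=4
  tally=34, j=3, q=5
  tally=34, j=4, q=0
  tally=35, j=4, q=1
  tally=37, j=4, q=2
  tally=40, j=4, q=3
  tally=44, j=4, q=4
  tally=49, j=4, q=5
  tally=55, j=4, q=6
  tally=55, j=5, q=0
  tally=56, j=5, q=1
  tally=58, j=5, q=2
  tally=61, j=5, q=3
  tally=65, j=5, q=4
  tally=70, j=5, q=5
  tally=76, j=5, q=6
  tally=83, j=5, q=7

Final answer: 83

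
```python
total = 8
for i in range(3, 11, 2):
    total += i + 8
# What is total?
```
Trace:
  total=8
  total=19, i=3
  total=32, i=5
  total=47, i=7
  total=64, i=9

Final answer: 64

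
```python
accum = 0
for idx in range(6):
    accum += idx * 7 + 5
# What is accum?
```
Trace:
  accum=0
  accum=5, idx=0
  accum=17, idx=1
  accum=36, idx=2
  accum=62, idx=3
  accum=95, idx=4
  accum=135, idx=5

Final answer: 135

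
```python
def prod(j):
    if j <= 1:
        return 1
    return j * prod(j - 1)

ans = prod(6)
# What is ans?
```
Call trace:
prod(j=6)
  prod(j=5)
    prod(j=4)
      prod(j=3)
        prod(j=2)
          prod(j=1)
          -> return 1
        -> return 2
      -> return 6
    -> return 24
  -> return 120
-> return 720

Final answer: 720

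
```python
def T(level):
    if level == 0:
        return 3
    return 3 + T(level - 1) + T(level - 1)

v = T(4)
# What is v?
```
Call trace (a repeated sub-call is expanded the first time; later identical calls just restate its return value):
T(level=4)
  T(level=3)
    T(level=2)
      T(level=1)
        T(level=0)
        -> return 3
        T(level=0)
        -> return 3
      -> return 9
      T(level=1) -> return 9  (same call as traced above)
    -> return 21
    T(level=2) -> return 21  (same call as traced above)
  -> return 45
  T(level=3) -> return 45  (same call as traced above)
-> return 93

Final answer: 93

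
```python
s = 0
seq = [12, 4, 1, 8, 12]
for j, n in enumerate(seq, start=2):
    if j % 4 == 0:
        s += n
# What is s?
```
Trace:
  s=0
  s=0, j=2, n=12
  s=0, j=3, n=4
  s=1, j=4, n=1
  s=1, j=5, n=8
  s=1, j=6, n=12

Final answer: 1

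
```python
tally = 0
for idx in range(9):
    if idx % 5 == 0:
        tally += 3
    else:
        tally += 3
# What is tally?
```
Trace:
  tally=0
  tally=3, idx=0
  tally=6, idx=1
  tally=9, idx=2
  tally=12, idx=3
  tally=15, idx=4
  tally=18, idx=5
  tally=21, idx=6
  tally=24, idx=7
  tally=27, idx=8

Final answer: 27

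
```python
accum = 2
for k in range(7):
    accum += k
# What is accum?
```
Trace:
  accum=2
  accum=2, k=0
  accum=3, k=1
  accum=5, k=2
  accum=8, k=3
  accum=12, k=4
  accum=17, k=5
  accum=23, k=6

Final answer: 23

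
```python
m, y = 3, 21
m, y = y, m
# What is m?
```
Trace:
  m=3, y=21
  m=21, y=3

Final answer: 21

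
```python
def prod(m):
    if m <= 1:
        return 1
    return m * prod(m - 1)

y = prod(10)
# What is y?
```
Call trace:
prod(m=10)
  prod(m=9)
    prod(m=8)
      prod(m=7)
        prod(m=6)
          prod(m=5)
            prod(m=4)
              prod(m=3)
                prod(m=2)
                  prod(m=1)
                  -> return 1
                -> return 2
              -> return 6
            -> return 24
          -> return 120
        -> return 720
      -> return 5040
    -> return 40320
  -> return 362880
-> return 3628800

Final answer: 3628800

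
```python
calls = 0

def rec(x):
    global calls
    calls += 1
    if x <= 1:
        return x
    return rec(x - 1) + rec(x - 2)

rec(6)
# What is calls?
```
Call trace (a repeated sub-call is expanded the first time; later identical calls just restate its return value):
rec(x=6)
  rec(x=5)
    rec(x=4)
      rec(x=3)
        rec(x=2)
          rec(x=1)
          -> return 1
          rec(x=0)
          -> return 0
        -> return 1
        rec(x=1)
        -> return 1
      -> return 2
      rec(x=2) -> return 1  (same call as traced above)
    -> return 3
    rec(x=3) -> return 2  (same call as traced above)
  -> return 5
  rec(x=4) -> return 3  (same call as traced above)
-> return 8

calls is incremented once per call, so count the calls in each subtree. Let C(x) = number of calls made by rec(x).
C(0) = C(1) = 1 (base case, no recursion); C(x) = 1 + C(x - 1) + C(x - 2) otherwise.
C(2) = 1 + C(1) + C(0) = 1 + 1 + 1 = 3
C(3) = 1 + C(2) + C(1) = 1 + 3 + 1 = 5
C(4) = 1 + C(3) + C(2) = 1 + 5 + 3 = 9
C(5) = 1 + C(4) + C(3) = 1 + 9 + 5 = 15
C(6) = 1 + C(5) + C(4) = 1 + 15 + 9 = 25
calls = C(6) = 25

Final answer: 25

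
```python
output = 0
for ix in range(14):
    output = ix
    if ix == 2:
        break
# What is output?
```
Trace:
  output=0
  output=0, ix=0
  output=1, ix=1
  output=2, ix=2

Final answer: 2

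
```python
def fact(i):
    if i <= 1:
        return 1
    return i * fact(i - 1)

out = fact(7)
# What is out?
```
Call trace:
fact(i=7)
  fact(i=6)
    fact(i=5)
      fact(i=4)
        fact(i=3)
          fact(i=2)
            fact(i=1)
            -> return 1
          -> return 2
        -> return 6
      -> return 24
    -> return 120
  -> return 720
-> return 5040

Final answer: 5040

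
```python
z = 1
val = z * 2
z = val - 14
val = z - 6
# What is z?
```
Trace:
  z=1
  z=1, val=2
  z=-12, val=2
  z=-12, val=-18

Final answer: -12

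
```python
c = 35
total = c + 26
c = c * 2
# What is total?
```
Trace:
  c=35
  c=35, total=61
  c=70, total=61

Final answer: 61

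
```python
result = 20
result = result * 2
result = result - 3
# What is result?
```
Trace:
  result=20
  result=40
  result=37

Final answer: 37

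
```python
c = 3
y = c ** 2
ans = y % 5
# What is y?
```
Trace:
  c=3
  c=3, y=9
  c=3, y=9, ans=4

Final answer: 9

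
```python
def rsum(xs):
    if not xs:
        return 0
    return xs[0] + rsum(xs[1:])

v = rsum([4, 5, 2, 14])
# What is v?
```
Call trace:
rsum(xs=[4, 5, 2, 14])
  rsum(xs=[5, 2, 14])
    rsum(xs=[2, 14])
      rsum(xs=[14])
        rsum(xs=[])
        -> return 0
      -> return 14
    -> return 16
  -> return 21
-> return 25

Final answer: 25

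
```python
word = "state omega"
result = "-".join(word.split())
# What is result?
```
Trace:
  word='state omega'
  word='state omega', result='state-omega'

Final answer: 'state-omega'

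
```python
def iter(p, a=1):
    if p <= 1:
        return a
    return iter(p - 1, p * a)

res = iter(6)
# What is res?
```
Call trace:
iter(p=6, a=1)
  iter(p=5, a=6)
    iter(p=4, a=30)
      iter(p=3, a=120)
        iter(p=2, a=360)
          iter(p=1, a=720)
          -> return 720
        -> return 720
      -> return 720
    -> return 720
  -> return 720
-> return 720

Final answer: 720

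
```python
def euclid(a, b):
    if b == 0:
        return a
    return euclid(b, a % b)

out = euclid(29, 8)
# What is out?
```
Call trace:
euclid(a=29, b=8)
  euclid(a=8, b=5)
    euclid(a=5, b=3)
      euclid(a=3, b=2)
        euclid(a=2, b=1)
          euclid(a=1, b=0)
          -> return 1
        -> return 1
      -> return 1
    -> return 1
  -> return 1
-> return 1

Final answer: 1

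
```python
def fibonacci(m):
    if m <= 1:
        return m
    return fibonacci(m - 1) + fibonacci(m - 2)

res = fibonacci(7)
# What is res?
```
Call trace (a repeated sub-call is expanded the first time; later identical calls just restate its return value):
fibonacci(m=7)
  fibonacci(m=6)
    fibonacci(m=5)
      fibonacci(m=4)
        fibonacci(m=3)
          fibonacci(m=2)
            fibonacci(m=1)
            -> return 1
            fibonacci(m=0)
            -> return 0
          -> return 1
          fibonacci(m=1)
          -> return 1
        -> return 2
        fibonacci(m=2) -> return 1  (same call as traced above)
      -> return 3
      fibonacci(m=3) -> return 2  (same call as traced above)
    -> return 5
    fibonacci(m=4) -> return 3  (same call as traced above)
  -> return 8
  fibonacci(m=5) -> return 5  (same call as traced above)
-> return 13

Final answer: 13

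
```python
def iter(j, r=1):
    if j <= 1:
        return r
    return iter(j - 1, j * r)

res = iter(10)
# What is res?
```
Call trace:
iter(j=10, r=1)
  iter(j=9, r=10)
    iter(j=8, r=90)
      iter(j=7, r=720)
        iter(j=6, r=5040)
          iter(j=5, r=30240)
            iter(j=4, r=151200)
              iter(j=3, r=604800)
                iter(j=2, r=1814400)
                  iter(j=1, r=3628800)
                  -> return 3628800
                -> return 3628800
              -> return 3628800
            -> return 3628800
          -> return 3628800
        -> return 3628800
      -> return 3628800
    -> return 3628800
  -> return 3628800
-> return 3628800

Final answer: 3628800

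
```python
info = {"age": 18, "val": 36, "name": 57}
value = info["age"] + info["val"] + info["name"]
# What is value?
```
Trace:
  info={'age': 18, 'val': 36, 'name': 57}
  info={'age': 18, 'val': 36, 'name': 57}, value=111

Final answer: 111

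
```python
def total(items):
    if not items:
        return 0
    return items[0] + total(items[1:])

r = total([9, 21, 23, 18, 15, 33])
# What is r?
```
Call trace:
total(items=[9, 21, 23, 18, 15, 33])
  total(items=[21, 23, 18, 15, 33])
    total(items=[23, 18, 15, 33])
      total(items=[18, 15, 33])
        total(items=[15, 33])
          total(items=[33])
            total(items=[])
            -> return 0
          -> return 33
        -> return 48
      -> return 66
    -> return 89
  -> return 110
-> return 119

Final answer: 119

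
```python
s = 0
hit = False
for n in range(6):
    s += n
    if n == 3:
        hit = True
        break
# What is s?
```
Trace:
  s=0
  s=0, hit=False
  s=0, hit=False, n=0
  s=1, hit=False, n=1
  s=3, hit=False, n=2
  s=6, hit=True, n=3

Final answer: 6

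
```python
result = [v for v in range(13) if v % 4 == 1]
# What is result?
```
Trace:
  v=0
  v=1
  v=2
  v=3
  v=4
  v=5
  v=6
  v=7
  v=8
  v=9
  v=10
  v=11
  v=12
  result=[1, 5, 9]

Final answer: [1, 5, 9]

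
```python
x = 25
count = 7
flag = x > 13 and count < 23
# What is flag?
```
Trace:
  x=25
  x=25, count=7
  x=25, count=7, flag=True

Final answer: True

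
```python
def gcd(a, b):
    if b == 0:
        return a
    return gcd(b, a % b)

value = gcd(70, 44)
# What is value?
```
Call trace:
gcd(a=70, b=44)
  gcd(a=44, b=26)
    gcd(a=26, b=18)
      gcd(a=18, b=8)
        gcd(a=8, b=2)
          gcd(a=2, b=0)
          -> return 2
        -> return 2
      -> return 2
    -> return 2
  -> return 2
-> return 2

Final answer: 2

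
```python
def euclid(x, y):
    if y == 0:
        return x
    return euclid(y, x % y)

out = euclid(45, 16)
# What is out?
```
Call trace:
euclid(x=45, y=16)
  euclid(x=16, y=13)
    euclid(x=13, y=3)
      euclid(x=3, y=1)
        euclid(x=1, y=0)
        -> return 1
      -> return 1
    -> return 1
  -> return 1
-> return 1

Final answer: 1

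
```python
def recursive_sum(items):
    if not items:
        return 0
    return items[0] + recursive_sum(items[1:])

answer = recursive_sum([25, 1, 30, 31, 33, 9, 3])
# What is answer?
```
Call trace:
recursive_sum(items=[25, 1, 30, 31, 33, 9, 3])
  recursive_sum(items=[1, 30, 31, 33, 9, 3])
    recursive_sum(items=[30, 31, 33, 9, 3])
      recursive_sum(items=[31, 33, 9, 3])
        recursive_sum(items=[33, 9, 3])
          recursive_sum(items=[9, 3])
            recursive_sum(items=[3])
              recursive_sum(items=[])
              -> return 0
            -> return 3
          -> return 12
        -> return 45
      -> return 76
    -> return 106
  -> return 107
-> return 132

Final answer: 132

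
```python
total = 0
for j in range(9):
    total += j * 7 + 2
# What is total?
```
Trace:
  total=0
  total=2, j=0
  total=11, j=1
  total=27, j=2
  total=50, j=3
  total=80, j=4
  total=117, j=5
  total=161, j=6
  total=212, j=7
  total=270, j=8

Final answer: 270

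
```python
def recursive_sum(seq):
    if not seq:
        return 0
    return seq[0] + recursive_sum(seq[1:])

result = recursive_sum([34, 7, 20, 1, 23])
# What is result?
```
Call trace:
recursive_sum(seq=[34, 7, 20, 1, 23])
  recursive_sum(seq=[7, 20, 1, 23])
    recursive_sum(seq=[20, 1, 23])
      recursive_sum(seq=[1, 23])
        recursive_sum(seq=[23])
          recursive_sum(seq=[])
          -> return 0
        -> return 23
      -> return 24
    -> return 44
  -> return 51
-> return 85

Final answer: 85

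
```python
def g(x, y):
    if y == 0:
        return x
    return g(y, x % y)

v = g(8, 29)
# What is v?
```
Call trace:
g(x=8, y=29)
  g(x=29, y=8)
    g(x=8, y=5)
      g(x=5, y=3)
        g(x=3, y=2)
          g(x=2, y=1)
            g(x=1, y=0)
            -> return 1
          -> return 1
        -> return 1
      -> return 1
    -> return 1
  -> return 1
-> return 1

Final answer: 1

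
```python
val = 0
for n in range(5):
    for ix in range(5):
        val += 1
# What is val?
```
Trace:
  val=0
  val=1, n=0, ix=0
  val=2, n=0, ix=1
  val=3, n=0, ix=2
  val=4, n=0, ix=3
  val=5, n=0, ix=4
  val=6, n=1, ix=0
  val=7, n=1, ix=1
  val=8, n=1, ix=2
  val=9, n=1, ix=3
  val=10, n=1, ix=4
  val=11, n=2, ix=0
  val=12, n=2, ix=1
  val=13, n=2, ix=2
  val=14, n=2, ix=3
  val=15, n=2, ix=4
  val=16, n=3, ix=0
  val=17, n=3, ix=1
  val=18, n=3, ix=2
  val=19, n=3, ix=3
  val=20, n=3, ix=4
  val=21, n=4, ix=0
  val=22, n=4, ix=1
  val=23, n=4, ix=2
  val=24, n=4, ix=3
  val=25, n=4, ix=4

Final answer: 25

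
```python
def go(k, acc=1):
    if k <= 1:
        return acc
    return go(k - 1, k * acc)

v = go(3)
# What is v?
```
Call trace:
go(k=3, acc=1)
  go(k=2, acc=3)
    go(k=1, acc=6)
    -> return 6
  -> return 6
-> return 6

Final answer: 6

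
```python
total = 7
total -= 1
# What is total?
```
Trace:
  total=7
  total=6

Final answer: 6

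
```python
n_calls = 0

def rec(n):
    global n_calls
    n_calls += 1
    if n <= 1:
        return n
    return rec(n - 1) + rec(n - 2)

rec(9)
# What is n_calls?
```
Call trace (a repeated sub-call is expanded the first time; later identical calls just restate its return value):
rec(n=9)
  rec(n=8)
    rec(n=7)
      rec(n=6)
        rec(n=5)
          rec(n=4)
            rec(n=3)
              rec(n=2)
                rec(n=1)
                -> return 1
                rec(n=0)
                -> return 0
              -> return 1
              rec(n=1)
              -> return 1
            -> return 2
            rec(n=2) -> return 1  (same call as traced above)
          -> return 3
          rec(n=3) -> return 2  (same call as traced above)
        -> return 5
        rec(n=4) -> return 3  (same call as traced above)
      -> return 8
      rec(n=5) -> return 5  (same call as traced above)
    -> return 13
    rec(n=6) -> return 8  (same call as traced above)
  -> return 21
  rec(n=7) -> return 13  (same call as traced above)
-> return 34

n_calls is incremented once per call, so count the calls in each subtree. Let C(n) = number of calls made by rec(n).
C(0) = C(1) = 1 (base case, no recursion); C(n) = 1 + C(n - 1) + C(n - 2) otherwise.
C(2) = 1 + C(1) + C(0) = 1 + 1 + 1 = 3
C(3) = 1 + C(2) + C(1) = 1 + 3 + 1 = 5
C(4) = 1 + C(3) + C(2) = 1 + 5 + 3 = 9
C(5) = 1 + C(4) + C(3) = 1 + 9 + 5 = 15
C(6) = 1 + C(5) + C(4) = 1 + 15 + 9 = 25
C(7) = 1 + C(6) + C(5) = 1 + 25 + 15 = 41
C(8) = 1 + C(7) + C(6) = 1 + 41 + 25 = 67
C(9) = 1 + C(8) + C(7) = 1 + 67 + 41 = 109
n_calls = C(9) = 109

Final answer: 109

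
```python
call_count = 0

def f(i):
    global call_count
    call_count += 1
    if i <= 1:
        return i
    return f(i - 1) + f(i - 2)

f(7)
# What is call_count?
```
Call trace (a repeated sub-call is expanded the first time; later identical calls just restate its return value):
f(i=7)
  f(i=6)
    f(i=5)
      f(i=4)
        f(i=3)
          f(i=2)
            f(i=1)
            -> return 1
            f(i=0)
            -> return 0
          -> return 1
          f(i=1)
          -> return 1
        -> return 2
        f(i=2) -> return 1  (same call as traced above)
      -> return 3
      f(i=3) -> return 2  (same call as traced above)
    -> return 5
    f(i=4) -> return 3  (same call as traced above)
  -> return 8
  f(i=5) -> return 5  (same call as traced above)
-> return 13

call_count is incremented once per call, so count the calls in each subtree. Let C(i) = number of calls made by f(i).
C(0) = C(1) = 1 (base case, no recursion); C(i) = 1 + C(i - 1) + C(i - 2) otherwise.
C(2) = 1 + C(1) + C(0) = 1 + 1 + 1 = 3
C(3) = 1 + C(2) + C(1) = 1 + 3 + 1 = 5
C(4) = 1 + C(3) + C(2) = 1 + 5 + 3 = 9
C(5) = 1 + C(4) + C(3) = 1 + 9 + 5 = 15
C(6) = 1 + C(5) + C(4) = 1 + 15 + 9 = 25
C(7) = 1 + C(6) + C(5) = 1 + 25 + 15 = 41
call_count = C(7) = 41

Final answer: 41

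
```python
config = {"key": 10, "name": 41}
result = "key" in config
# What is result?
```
Trace:
  config={'key': 10, 'name': 41}
  config={'key': 10, 'name': 41}, result=True

Final answer: True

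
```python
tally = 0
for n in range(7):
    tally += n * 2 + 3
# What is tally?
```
Trace:
  tally=0
  tally=3, n=0
  tally=8, n=1
  tally=15, n=2
  tally=24, n=3
  tally=35, n=4
  tally=48, n=5
  tally=63, n=6

Final answer: 63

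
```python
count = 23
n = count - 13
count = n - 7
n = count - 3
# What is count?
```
Trace:
  count=23
  count=23, n=10
  count=3, n=10
  count=3, n=0

Final answer: 3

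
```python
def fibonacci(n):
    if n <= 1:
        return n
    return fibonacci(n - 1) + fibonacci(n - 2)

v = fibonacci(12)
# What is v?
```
Call trace (a repeated sub-call is expanded the first time; later identical calls just restate its return value):
fibonacci(n=12)
  fibonacci(n=11)
    fibonacci(n=10)
      fibonacci(n=9)
        fibonacci(n=8)
          fibonacci(n=7)
            fibonacci(n=6)
              fibonacci(n=5)
                fibonacci(n=4)
                  fibonacci(n=3)
                    fibonacci(n=2)
                      fibonacci(n=1)
                      -> return 1
                      fibonacci(n=0)
                      -> return 0
                    -> return 1
                    fibonacci(n=1)
                    -> return 1
                  -> return 2
                  fibonacci(n=2) -> return 1  (same call as traced above)
                -> return 3
                fibonacci(n=3) -> return 2  (same call as traced above)
              -> return 5
              fibonacci(n=4) -> return 3  (same call as traced above)
            -> return 8
            fibonacci(n=5) -> return 5  (same call as traced above)
          -> return 13
          fibonacci(n=6) -> return 8  (same call as traced above)
        -> return 21
        fibonacci(n=7) -> return 13  (same call as traced above)
      -> return 34
      fibonacci(n=8) -> return 21  (same call as traced above)
    -> return 55
    fibonacci(n=9) -> return 34  (same call as traced above)
  -> return 89
  fibonacci(n=10) -> return 55  (same call as traced above)
-> return 144

Final answer: 144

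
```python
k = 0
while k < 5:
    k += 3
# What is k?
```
Trace:
  k=0
  k=3
  k=6

Final answer: 6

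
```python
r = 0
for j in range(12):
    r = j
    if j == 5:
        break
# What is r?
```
Trace:
  r=0
  r=0, j=0
  r=1, j=1
  r=2, j=2
  r=3, j=3
  r=4, j=4
  r=5, j=5

Final answer: 5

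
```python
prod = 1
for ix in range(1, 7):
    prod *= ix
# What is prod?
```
Trace:
  prod=1
  prod=1, ix=1
  prod=2, ix=2
  prod=6, ix=3
  prod=24, ix=4
  prod=120, ix=5
  prod=720, ix=6

Final answer: 720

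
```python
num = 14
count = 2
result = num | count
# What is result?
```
Trace:
  num=14
  num=14, count=2
  num=14, count=2, result=14

Final answer: 14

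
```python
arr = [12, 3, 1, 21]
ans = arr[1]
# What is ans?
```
Trace:
  arr=[12, 3, 1, 21]
  arr=[12, 3, 1, 21], ans=3

Final answer: 3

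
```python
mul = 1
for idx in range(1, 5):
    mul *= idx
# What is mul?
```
Trace:
  mul=1
  mul=1, idx=1
  mul=2, idx=2
  mul=6, idx=3
  mul=24, idx=4

Final answer: 24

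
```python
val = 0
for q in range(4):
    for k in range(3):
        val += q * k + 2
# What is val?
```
Trace:
  val=0
  val=2, q=0, k=0
  val=4, q=0, k=1
  val=6, q=0, k=2
  val=8, q=1, k=0
  val=11, q=1, k=1
  val=15, q=1, k=2
  val=17, q=2, k=0
  val=21, q=2, k=1
  val=27, q=2, k=2
  val=29, q=3, k=0
  val=34, q=3, k=1
  val=42, q=3, k=2

Final answer: 42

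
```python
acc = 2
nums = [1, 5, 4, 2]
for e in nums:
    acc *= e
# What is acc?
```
Trace:
  acc=2
  acc=2, e=1
  acc=10, e=5
  acc=40, e=4
  acc=80, e=2

Final answer: 80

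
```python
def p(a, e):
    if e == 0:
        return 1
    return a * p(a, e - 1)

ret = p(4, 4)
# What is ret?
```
Call trace:
p(a=4, e=4)
  p(a=4, e=3)
    p(a=4, e=2)
      p(a=4, e=1)
        p(a=4, e=0)
        -> return 1
      -> return 4
    -> return 16
  -> return 64
-> return 256

Final answer: 256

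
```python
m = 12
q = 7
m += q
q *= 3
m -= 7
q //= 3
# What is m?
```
Trace:
  m=12
  m=12, q=7
  m=19, q=7
  m=19, q=21
  m=12, q=21
  m=12, q=7

Final answer: 12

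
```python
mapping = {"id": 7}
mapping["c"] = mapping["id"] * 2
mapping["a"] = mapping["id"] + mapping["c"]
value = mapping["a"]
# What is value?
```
Trace:
  mapping={'id': 7}
  mapping={'id': 7, 'c': 14}
  mapping={'id': 7, 'c': 14, 'a': 21}
  mapping={'id': 7, 'c': 14, 'a': 21}, value=21

Final answer: 21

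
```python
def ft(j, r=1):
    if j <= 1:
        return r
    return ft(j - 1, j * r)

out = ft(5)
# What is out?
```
Call trace:
ft(j=5, r=1)
  ft(j=4, r=5)
    ft(j=3, r=20)
      ft(j=2, r=60)
        ft(j=1, r=120)
        -> return 120
      -> return 120
    -> return 120
  -> return 120
-> return 120

Final answer: 120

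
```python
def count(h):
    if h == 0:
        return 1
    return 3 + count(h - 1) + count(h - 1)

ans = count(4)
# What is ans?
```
Call trace (a repeated sub-call is expanded the first time; later identical calls just restate its return value):
count(h=4)
  count(h=3)
    count(h=2)
      count(h=1)
        count(h=0)
        -> return 1
        count(h=0)
        -> return 1
      -> return 5
      count(h=1) -> return 5  (same call as traced above)
    -> return 13
    count(h=2) -> return 13  (same call as traced above)
  -> return 29
  count(h=3) -> return 29  (same call as traced above)
-> return 61

Final answer: 61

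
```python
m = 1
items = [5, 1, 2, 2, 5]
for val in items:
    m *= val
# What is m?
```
Trace:
  m=1
  m=5, val=5
  m=5, val=1
  m=10, val=2
  m=20, val=2
  m=100, val=5

Final answer: 100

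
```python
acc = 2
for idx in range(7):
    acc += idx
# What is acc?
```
Trace:
  acc=2
  acc=2, idx=0
  acc=3, idx=1
  acc=5, idx=2
  acc=8, idx=3
  acc=12, idx=4
  acc=17, idx=5
  acc=23, idx=6

Final answer: 23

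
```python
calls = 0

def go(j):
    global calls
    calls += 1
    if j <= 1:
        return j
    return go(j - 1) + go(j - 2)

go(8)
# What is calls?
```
Call trace (a repeated sub-call is expanded the first time; later identical calls just restate its return value):
go(j=8)
  go(j=7)
    go(j=6)
      go(j=5)
        go(j=4)
          go(j=3)
            go(j=2)
              go(j=1)
              -> return 1
              go(j=0)
              -> return 0
            -> return 1
            go(j=1)
            -> return 1
          -> return 2
          go(j=2) -> return 1  (same call as traced above)
        -> return 3
        go(j=3) -> return 2  (same call as traced above)
      -> return 5
      go(j=4) -> return 3  (same call as traced above)
    -> return 8
    go(j=5) -> return 5  (same call as traced above)
  -> return 13
  go(j=6) -> return 8  (same call as traced above)
-> return 21

calls is incremented once per call, so count the calls in each subtree. Let C(j) = number of calls made by go(j).
C(0) = C(1) = 1 (base case, no recursion); C(j) = 1 + C(j - 1) + C(j - 2) otherwise.
C(2) = 1 + C(1) + C(0) = 1 + 1 + 1 = 3
C(3) = 1 + C(2) + C(1) = 1 + 3 + 1 = 5
C(4) = 1 + C(3) + C(2) = 1 + 5 + 3 = 9
C(5) = 1 + C(4) + C(3) = 1 + 9 + 5 = 15
C(6) = 1 + C(5) + C(4) = 1 + 15 + 9 = 25
C(7) = 1 + C(6) + C(5) = 1 + 25 + 15 = 41
C(8) = 1 + C(7) + C(6) = 1 + 41 + 25 = 67
calls = C(8) = 67

Final answer: 67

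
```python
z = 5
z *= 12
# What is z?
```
Trace:
  z=5
  z=60

Final answer: 60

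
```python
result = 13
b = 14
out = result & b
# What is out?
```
Trace:
  result=13
  result=13, b=14
  result=13, b=14, out=12

Final answer: 12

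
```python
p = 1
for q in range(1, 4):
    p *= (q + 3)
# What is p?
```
Trace:
  p=1
  p=4, q=1
  p=20, q=2
  p=120, q=3

Final answer: 120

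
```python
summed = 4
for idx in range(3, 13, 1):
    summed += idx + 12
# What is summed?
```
Trace:
  summed=4
  summed=19, idx=3
  summed=35, idx=4
  summed=52, idx=5
  summed=70, idx=6
  summed=89, idx=7
  summed=109, idx=8
  summed=130, idx=9
  summed=152, idx=10
  summed=175, idx=11
  summed=199, idx=12

Final answer: 199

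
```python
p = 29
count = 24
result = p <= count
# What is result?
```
Trace:
  p=29
  p=29, count=24
  p=29, count=24, result=False

Final answer: False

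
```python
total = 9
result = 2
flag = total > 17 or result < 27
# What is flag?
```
Trace:
  total=9
  total=9, result=2
  total=9, result=2, flag=True

Final answer: True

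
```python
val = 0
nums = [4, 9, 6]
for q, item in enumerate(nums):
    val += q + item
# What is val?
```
Trace:
  val=0
  val=4, q=0, item=4
  val=14, q=1, item=9
  val=22, q=2, item=6

Final answer: 22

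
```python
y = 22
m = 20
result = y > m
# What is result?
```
Trace:
  y=22
  y=22, m=20
  y=22, m=20, result=True

Final answer: True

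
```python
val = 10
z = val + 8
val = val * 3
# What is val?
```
Trace:
  val=10
  val=10, z=18
  val=30, z=18

Final answer: 30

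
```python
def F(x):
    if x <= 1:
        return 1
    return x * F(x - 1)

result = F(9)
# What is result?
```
Call trace:
F(x=9)
  F(x=8)
    F(x=7)
      F(x=6)
        F(x=5)
          F(x=4)
            F(x=3)
              F(x=2)
                F(x=1)
                -> return 1
              -> return 2
            -> return 6
          -> return 24
        -> return 120
      -> return 720
    -> return 5040
  -> return 40320
-> return 362880

Final answer: 362880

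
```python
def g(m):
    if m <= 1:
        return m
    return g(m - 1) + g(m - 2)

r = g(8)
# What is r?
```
Call trace (a repeated sub-call is expanded the first time; later identical calls just restate its return value):
g(m=8)
  g(m=7)
    g(m=6)
      g(m=5)
        g(m=4)
          g(m=3)
            g(m=2)
              g(m=1)
              -> return 1
              g(m=0)
              -> return 0
            -> return 1
            g(m=1)
            -> return 1
          -> return 2
          g(m=2) -> return 1  (same call as traced above)
        -> return 3
        g(m=3) -> return 2  (same call as traced above)
      -> return 5
      g(m=4) -> return 3  (same call as traced above)
    -> return 8
    g(m=5) -> return 5  (same call as traced above)
  -> return 13
  g(m=6) -> return 8  (same call as traced above)
-> return 21

Final answer: 21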